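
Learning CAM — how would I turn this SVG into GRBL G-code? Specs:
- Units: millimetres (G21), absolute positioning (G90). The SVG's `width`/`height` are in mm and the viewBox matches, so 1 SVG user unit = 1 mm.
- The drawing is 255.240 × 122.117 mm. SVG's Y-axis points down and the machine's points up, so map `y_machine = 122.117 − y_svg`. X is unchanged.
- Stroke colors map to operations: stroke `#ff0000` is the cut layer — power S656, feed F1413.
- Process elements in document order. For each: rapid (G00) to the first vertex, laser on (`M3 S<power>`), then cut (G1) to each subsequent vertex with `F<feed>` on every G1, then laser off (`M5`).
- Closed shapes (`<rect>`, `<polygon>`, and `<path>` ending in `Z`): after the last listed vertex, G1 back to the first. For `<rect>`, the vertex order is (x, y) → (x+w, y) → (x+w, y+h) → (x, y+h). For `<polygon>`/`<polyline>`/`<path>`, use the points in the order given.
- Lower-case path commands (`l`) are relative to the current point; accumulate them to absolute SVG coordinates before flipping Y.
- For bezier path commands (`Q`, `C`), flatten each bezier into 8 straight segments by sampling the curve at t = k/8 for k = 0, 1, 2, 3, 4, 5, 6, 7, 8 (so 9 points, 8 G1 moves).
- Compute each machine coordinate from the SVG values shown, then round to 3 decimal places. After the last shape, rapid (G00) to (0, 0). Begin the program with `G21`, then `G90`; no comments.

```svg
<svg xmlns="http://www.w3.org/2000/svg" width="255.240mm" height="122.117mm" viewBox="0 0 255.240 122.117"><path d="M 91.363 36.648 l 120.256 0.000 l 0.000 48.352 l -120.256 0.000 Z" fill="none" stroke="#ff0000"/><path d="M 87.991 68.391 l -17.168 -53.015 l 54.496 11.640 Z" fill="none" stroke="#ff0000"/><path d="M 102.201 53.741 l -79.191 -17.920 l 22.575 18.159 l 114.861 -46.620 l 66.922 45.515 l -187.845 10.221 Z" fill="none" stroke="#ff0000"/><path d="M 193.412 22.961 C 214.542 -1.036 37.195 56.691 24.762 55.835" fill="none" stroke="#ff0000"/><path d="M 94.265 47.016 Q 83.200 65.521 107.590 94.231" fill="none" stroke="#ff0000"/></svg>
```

G21
G90
G00 X91.363 Y85.469
M3 S656
G1 X211.619 Y85.469 F1413
G1 X211.619 Y37.117 F1413
G1 X91.363 Y37.117 F1413
G1 X91.363 Y85.469 F1413
M5
G00 X87.991 Y53.726
M3 S656
G1 X70.823 Y106.741 F1413
G1 X125.319 Y95.101 F1413
G1 X87.991 Y53.726 F1413
M5
G00 X102.201 Y68.376
M3 S656
G1 X23.010 Y86.296 F1413
G1 X45.585 Y68.137 F1413
G1 X160.446 Y114.757 F1413
G1 X227.368 Y69.242 F1413
G1 X39.523 Y59.021 F1413
G1 X102.201 Y68.376 F1413
M5
G00 X193.412 Y99.156
M3 S656
G1 X192.742 Y104.598 F1413
G1 X177.723 Y104.023 F1413
G1 X152.614 Y99.074 F1413
G1 X121.673 Y91.397 F1413
G1 X89.159 Y82.635 F1413
G1 X59.330 Y74.432 F1413
G1 X36.445 Y68.433 F1413
G1 X24.762 Y66.282 F1413
M5
G00 X94.265 Y75.101
M3 S656
G1 X92.053 Y70.315 F1413
G1 X90.948 Y65.211 F1413
G1 X90.952 Y59.787 F1413
G1 X92.064 Y54.045 F1413
G1 X94.283 Y47.983 F1413
G1 X97.611 Y41.603 F1413
G1 X102.046 Y34.904 F1413
G1 X107.590 Y27.886 F1413
M5
G00 X0.000 Y0.000

1 u = 1 mm; y_m = 122.117 − y.

[1] `<path>` rectangle, #ff0000→cut S656 F1413: (91.363,85.469) → (211.619,85.469) → (211.619,37.117) → (91.363,37.117) → (91.363,85.469) (closed)

[2] `<path>` regular polygon, #ff0000→cut S656 F1413: (87.991,53.726) → (70.823,106.741) → (125.319,95.101) → (87.991,53.726) (closed)

[3] `<path>` closed polygon, #ff0000→cut S656 F1413: (102.201,68.376) → (23.010,86.296) → (45.585,68.137) → (160.446,114.757) → (227.368,69.242) → (39.523,59.021) → (102.201,68.376) (closed)

[4] `<path>` cubic bezier, #ff0000→cut S656 F1413: (193.412,99.156) → (192.742,104.598) → (177.723,104.023) → (152.614,99.074) → (121.673,91.397) → (89.159,82.635) → (59.330,74.432) → (36.445,68.433) → (24.762,66.282)

[5] `<path>` quadratic bezier, #ff0000→cut S656 F1413: (94.265,75.101) → (92.053,70.315) → (90.948,65.211) → (90.952,59.787) → (92.064,54.045) → (94.283,47.983) → (97.611,41.603) → (102.046,34.904) → (107.590,27.886)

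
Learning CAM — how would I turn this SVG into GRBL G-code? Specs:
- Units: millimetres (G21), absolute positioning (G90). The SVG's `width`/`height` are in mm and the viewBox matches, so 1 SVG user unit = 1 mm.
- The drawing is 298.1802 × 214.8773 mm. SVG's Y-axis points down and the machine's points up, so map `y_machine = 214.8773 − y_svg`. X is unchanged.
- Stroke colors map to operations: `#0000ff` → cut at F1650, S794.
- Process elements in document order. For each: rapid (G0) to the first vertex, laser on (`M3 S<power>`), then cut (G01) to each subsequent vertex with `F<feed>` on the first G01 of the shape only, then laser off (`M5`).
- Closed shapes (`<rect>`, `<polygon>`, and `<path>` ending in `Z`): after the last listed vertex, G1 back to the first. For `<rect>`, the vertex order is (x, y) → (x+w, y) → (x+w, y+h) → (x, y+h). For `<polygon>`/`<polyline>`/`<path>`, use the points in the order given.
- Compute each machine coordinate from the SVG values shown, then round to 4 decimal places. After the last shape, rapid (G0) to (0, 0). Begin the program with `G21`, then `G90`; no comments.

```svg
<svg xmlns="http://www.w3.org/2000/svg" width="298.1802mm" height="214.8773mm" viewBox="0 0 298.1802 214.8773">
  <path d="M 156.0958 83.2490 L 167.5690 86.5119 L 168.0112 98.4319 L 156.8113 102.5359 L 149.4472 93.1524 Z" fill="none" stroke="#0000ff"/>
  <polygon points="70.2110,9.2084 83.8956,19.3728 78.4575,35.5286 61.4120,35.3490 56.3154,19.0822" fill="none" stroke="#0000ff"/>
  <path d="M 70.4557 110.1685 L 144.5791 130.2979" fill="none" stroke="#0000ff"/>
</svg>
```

G21
G90
G0 X156.0958 Y131.6283
M3 S794
G01 X167.5690 Y128.3654 F1650
G01 X168.0112 Y116.4454
G01 X156.8113 Y112.3414
G01 X149.4472 Y121.7249
G01 X156.0958 Y131.6283
M5
G0 X70.2110 Y205.6689
M3 S794
G01 X83.8956 Y195.5045 F1650
G01 X78.4575 Y179.3487
G01 X61.4120 Y179.5283
G01 X56.3154 Y195.7951
G01 X70.2110 Y205.6689
M5
G0 X70.4557 Y104.7088
M3 S794
G01 X144.5791 Y84.5794 F1650
M5
G0 X0.0000 Y0.0000

Since the viewBox matches the mm dimensions, user units are millimetres directly. The only transform is the Y-flip y_m = 214.8773 − y_svg.

Shape 1 is a regular polygon drawn with `<path>`. Its stroke #0000ff means cut at S794, F1650. After flipping Y the toolpath is (156.0958,131.6283) → (167.5690,128.3654) → (168.0112,116.4454) → (156.8113,112.3414) → (149.4472,121.7249) → (156.0958,131.6283), returning to the start.

Shape 2 is a regular polygon drawn with `<polygon>`. Its stroke #0000ff means cut at S794, F1650. After flipping Y the toolpath is (70.2110,205.6689) → (83.8956,195.5045) → (78.4575,179.3487) → (61.4120,179.5283) → (56.3154,195.7951) → (70.2110,205.6689), returning to the start.

Shape 3 is a line segment drawn with `<path>`. Its stroke #0000ff means cut at S794, F1650. After flipping Y the toolpath is (70.4557,104.7088) → (144.5791,84.5794).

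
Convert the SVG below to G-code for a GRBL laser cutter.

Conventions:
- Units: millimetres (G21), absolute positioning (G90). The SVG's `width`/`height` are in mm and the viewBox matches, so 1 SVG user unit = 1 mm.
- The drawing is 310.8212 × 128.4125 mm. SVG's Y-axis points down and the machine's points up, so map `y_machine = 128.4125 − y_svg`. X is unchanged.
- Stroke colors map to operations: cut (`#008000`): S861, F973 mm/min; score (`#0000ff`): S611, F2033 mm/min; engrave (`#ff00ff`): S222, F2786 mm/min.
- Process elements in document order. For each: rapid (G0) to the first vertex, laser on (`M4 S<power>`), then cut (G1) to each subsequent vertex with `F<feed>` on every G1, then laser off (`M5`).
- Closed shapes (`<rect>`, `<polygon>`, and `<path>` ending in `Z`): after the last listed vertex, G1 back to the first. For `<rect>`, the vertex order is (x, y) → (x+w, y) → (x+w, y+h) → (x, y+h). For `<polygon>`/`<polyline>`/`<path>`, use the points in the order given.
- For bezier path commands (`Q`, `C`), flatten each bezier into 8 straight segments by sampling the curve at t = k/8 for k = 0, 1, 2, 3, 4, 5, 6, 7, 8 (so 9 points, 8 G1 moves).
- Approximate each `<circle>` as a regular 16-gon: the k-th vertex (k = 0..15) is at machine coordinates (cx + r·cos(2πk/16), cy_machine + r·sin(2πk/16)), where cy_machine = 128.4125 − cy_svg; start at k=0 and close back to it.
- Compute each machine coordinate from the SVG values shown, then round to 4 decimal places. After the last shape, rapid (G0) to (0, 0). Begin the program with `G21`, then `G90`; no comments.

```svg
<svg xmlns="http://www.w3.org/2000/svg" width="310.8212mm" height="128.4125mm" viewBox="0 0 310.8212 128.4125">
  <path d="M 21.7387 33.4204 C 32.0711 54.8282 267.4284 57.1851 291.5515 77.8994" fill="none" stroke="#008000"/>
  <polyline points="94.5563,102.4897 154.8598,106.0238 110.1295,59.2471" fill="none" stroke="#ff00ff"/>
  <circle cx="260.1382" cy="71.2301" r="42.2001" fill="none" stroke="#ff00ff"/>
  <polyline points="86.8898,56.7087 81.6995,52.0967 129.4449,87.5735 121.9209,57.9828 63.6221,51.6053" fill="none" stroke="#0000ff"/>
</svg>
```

viewBox `0 0 310.8212 128.4125` with mm width/height → 1 unit = 1 mm. Flip: y_m = 128.4125 − y_svg.

**Shape 1** — `<path>` cubic bezier, stroke `#008000` → cut (S861, F973). Control points (SVG): P0=(21.7387,33.4204), P1=(32.0711,54.8282), P2=(267.4284,57.1851), P3=(291.5515,77.8994); sampled at t=k/8. Machine vertices: (21.7387,94.9921) → (35.3093,87.7841) → (64.8636,81.9238) → (105.2892,76.9727) → (151.4736,72.4925) → (198.3044,68.0449) → (240.6693,63.1913) → (273.4558,57.4935) → (291.5515,50.5131). Open path.

**Shape 2** — `<polyline>` open polyline, stroke `#ff00ff` → engrave (S222, F2786). Machine vertices: (94.5563,25.9228) → (154.8598,22.3887) → (110.1295,69.1654). Open path.

**Shape 3** — `<circle>` circle, stroke `#ff00ff` → engrave (S222, F2786). Machine vertices: (302.3383,57.1824) → (299.1260,73.3317) → (289.9782,87.0224) → (276.2875,96.1702) → (260.1382,99.3825) → (243.9889,96.1702) → (230.2982,87.0224) → (221.1504,73.3317) → (217.9381,57.1824) → (221.1504,41.0331) → (230.2982,27.3424) → (243.9889,18.1946) → (260.1382,14.9823) → (276.2875,18.1946) → (289.9782,27.3424) → (299.1260,41.0331) → (302.3383,57.1824). Closed: final G1 returns to the first vertex.

**Shape 4** — `<polyline>` open polyline, stroke `#0000ff` → score (S611, F2033). Machine vertices: (86.8898,71.7038) → (81.6995,76.3158) → (129.4449,40.8390) → (121.9209,70.4297) → (63.6221,76.8072). Open path.

G21
G90
G0 X21.7387 Y94.9921
M4 S861
G1 X35.3093 Y87.7841 F973
G1 X64.8636 Y81.9238 F973
G1 X105.2892 Y76.9727 F973
G1 X151.4736 Y72.4925 F973
G1 X198.3044 Y68.0449 F973
G1 X240.6693 Y63.1913 F973
G1 X273.4558 Y57.4935 F973
G1 X291.5515 Y50.5131 F973
M5
G0 X94.5563 Y25.9228
M4 S222
G1 X154.8598 Y22.3887 F2786
G1 X110.1295 Y69.1654 F2786
M5
G0 X302.3383 Y57.1824
M4 S222
G1 X299.1260 Y73.3317 F2786
G1 X289.9782 Y87.0224 F2786
G1 X276.2875 Y96.1702 F2786
G1 X260.1382 Y99.3825 F2786
G1 X243.9889 Y96.1702 F2786
G1 X230.2982 Y87.0224 F2786
G1 X221.1504 Y73.3317 F2786
G1 X217.9381 Y57.1824 F2786
G1 X221.1504 Y41.0331 F2786
G1 X230.2982 Y27.3424 F2786
G1 X243.9889 Y18.1946 F2786
G1 X260.1382 Y14.9823 F2786
G1 X276.2875 Y18.1946 F2786
G1 X289.9782 Y27.3424 F2786
G1 X299.1260 Y41.0331 F2786
G1 X302.3383 Y57.1824 F2786
M5
G0 X86.8898 Y71.7038
M4 S611
G1 X81.6995 Y76.3158 F2033
G1 X129.4449 Y40.8390 F2033
G1 X121.9209 Y70.4297 F2033
G1 X63.6221 Y76.8072 F2033
M5
G0 X0.0000 Y0.0000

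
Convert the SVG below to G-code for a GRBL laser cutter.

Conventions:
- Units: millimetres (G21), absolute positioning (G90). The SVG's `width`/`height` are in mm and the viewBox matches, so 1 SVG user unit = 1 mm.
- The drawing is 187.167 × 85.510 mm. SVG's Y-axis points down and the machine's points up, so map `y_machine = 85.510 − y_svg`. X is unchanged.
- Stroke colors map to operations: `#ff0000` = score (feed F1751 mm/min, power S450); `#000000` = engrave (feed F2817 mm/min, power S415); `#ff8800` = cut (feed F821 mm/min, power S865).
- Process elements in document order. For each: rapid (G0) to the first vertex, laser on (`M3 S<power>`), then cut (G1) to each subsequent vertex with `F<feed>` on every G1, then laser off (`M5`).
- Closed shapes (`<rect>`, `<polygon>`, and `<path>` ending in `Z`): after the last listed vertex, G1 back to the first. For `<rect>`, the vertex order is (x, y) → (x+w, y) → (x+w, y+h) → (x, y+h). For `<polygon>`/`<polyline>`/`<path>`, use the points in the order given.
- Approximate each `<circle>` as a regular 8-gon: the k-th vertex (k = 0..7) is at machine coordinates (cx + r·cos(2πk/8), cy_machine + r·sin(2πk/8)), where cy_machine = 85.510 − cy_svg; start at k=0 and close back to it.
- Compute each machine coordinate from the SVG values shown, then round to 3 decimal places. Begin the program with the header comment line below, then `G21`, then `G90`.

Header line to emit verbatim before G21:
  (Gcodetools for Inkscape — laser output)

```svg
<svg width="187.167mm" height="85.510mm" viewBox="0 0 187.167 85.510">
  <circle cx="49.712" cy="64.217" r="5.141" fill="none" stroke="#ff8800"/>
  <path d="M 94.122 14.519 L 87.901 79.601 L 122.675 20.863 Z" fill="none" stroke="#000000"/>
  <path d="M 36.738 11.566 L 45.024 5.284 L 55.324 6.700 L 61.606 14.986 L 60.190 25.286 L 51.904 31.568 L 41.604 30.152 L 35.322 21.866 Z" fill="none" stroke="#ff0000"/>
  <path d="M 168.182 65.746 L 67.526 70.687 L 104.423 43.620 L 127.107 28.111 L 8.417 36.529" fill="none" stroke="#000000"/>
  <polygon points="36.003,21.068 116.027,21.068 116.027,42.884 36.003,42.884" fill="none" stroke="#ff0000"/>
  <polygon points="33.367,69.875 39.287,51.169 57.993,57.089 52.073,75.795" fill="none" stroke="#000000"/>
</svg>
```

1 u = 1 mm; y_m = 85.510 − y.

[1] `<circle>` circle, #ff8800→cut S865 F821: (54.853,21.293) → (53.347,24.928) → (49.712,26.434) → (46.077,24.928) → (44.571,21.293) → (46.077,17.658) → (49.712,16.152) → (53.347,17.658) → (54.853,21.293) (closed)

[2] `<path>` closed polygon, #000000→engrave S415 F2817: (94.122,70.991) → (87.901,5.909) → (122.675,64.647) → (94.122,70.991) (closed)

[3] `<path>` regular polygon, #ff0000→score S450 F1751: (36.738,73.944) → (45.024,80.226) → (55.324,78.810) → (61.606,70.524) → (60.190,60.224) → (51.904,53.942) → (41.604,55.358) → (35.322,63.644) → (36.738,73.944) (closed)

[4] `<path>` open polyline, #000000→engrave S415 F2817: (168.182,19.764) → (67.526,14.823) → (104.423,41.890) → (127.107,57.399) → (8.417,48.981)

[5] `<polygon>` rectangle, #ff0000→score S450 F1751: (36.003,64.442) → (116.027,64.442) → (116.027,42.626) → (36.003,42.626) → (36.003,64.442) (closed)

[6] `<polygon>` regular polygon, #000000→engrave S415 F2817: (33.367,15.635) → (39.287,34.341) → (57.993,28.421) → (52.073,9.715) → (33.367,15.635) (closed)

(Gcodetools for Inkscape — laser output)
G21
G90
G0 X54.853 Y21.293
M3 S865
G1 X53.347 Y24.928 F821
G1 X49.712 Y26.434 F821
G1 X46.077 Y24.928 F821
G1 X44.571 Y21.293 F821
G1 X46.077 Y17.658 F821
G1 X49.712 Y16.152 F821
G1 X53.347 Y17.658 F821
G1 X54.853 Y21.293 F821
M5
G0 X94.122 Y70.991
M3 S415
G1 X87.901 Y5.909 F2817
G1 X122.675 Y64.647 F2817
G1 X94.122 Y70.991 F2817
M5
G0 X36.738 Y73.944
M3 S450
G1 X45.024 Y80.226 F1751
G1 X55.324 Y78.810 F1751
G1 X61.606 Y70.524 F1751
G1 X60.190 Y60.224 F1751
G1 X51.904 Y53.942 F1751
G1 X41.604 Y55.358 F1751
G1 X35.322 Y63.644 F1751
G1 X36.738 Y73.944 F1751
M5
G0 X168.182 Y19.764
M3 S415
G1 X67.526 Y14.823 F2817
G1 X104.423 Y41.890 F2817
G1 X127.107 Y57.399 F2817
G1 X8.417 Y48.981 F2817
M5
G0 X36.003 Y64.442
M3 S450
G1 X116.027 Y64.442 F1751
G1 X116.027 Y42.626 F1751
G1 X36.003 Y42.626 F1751
G1 X36.003 Y64.442 F1751
M5
G0 X33.367 Y15.635
M3 S415
G1 X39.287 Y34.341 F2817
G1 X57.993 Y28.421 F2817
G1 X52.073 Y9.715 F2817
G1 X33.367 Y15.635 F2817
M5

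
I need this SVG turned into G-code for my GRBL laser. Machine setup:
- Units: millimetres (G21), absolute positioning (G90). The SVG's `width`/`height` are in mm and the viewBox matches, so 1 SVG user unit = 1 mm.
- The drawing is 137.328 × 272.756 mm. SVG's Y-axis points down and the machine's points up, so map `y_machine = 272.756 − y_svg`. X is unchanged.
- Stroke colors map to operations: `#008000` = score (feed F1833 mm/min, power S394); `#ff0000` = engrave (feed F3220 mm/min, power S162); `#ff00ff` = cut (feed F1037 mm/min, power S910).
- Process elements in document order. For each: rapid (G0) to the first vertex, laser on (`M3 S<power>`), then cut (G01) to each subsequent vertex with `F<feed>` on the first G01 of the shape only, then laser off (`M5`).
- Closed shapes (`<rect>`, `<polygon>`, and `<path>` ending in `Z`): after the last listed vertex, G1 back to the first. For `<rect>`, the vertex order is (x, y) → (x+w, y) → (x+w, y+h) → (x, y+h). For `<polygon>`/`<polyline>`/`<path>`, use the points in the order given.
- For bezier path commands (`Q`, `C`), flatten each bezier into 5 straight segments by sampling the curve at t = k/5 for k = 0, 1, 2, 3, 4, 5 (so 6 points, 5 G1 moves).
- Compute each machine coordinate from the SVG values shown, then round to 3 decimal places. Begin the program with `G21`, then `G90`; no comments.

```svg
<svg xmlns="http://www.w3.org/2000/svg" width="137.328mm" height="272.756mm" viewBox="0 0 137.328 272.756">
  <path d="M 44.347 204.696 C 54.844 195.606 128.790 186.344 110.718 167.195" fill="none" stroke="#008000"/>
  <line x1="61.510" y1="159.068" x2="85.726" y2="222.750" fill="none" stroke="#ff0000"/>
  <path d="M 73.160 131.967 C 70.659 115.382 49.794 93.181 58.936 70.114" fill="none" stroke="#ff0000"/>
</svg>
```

G21
G90
G0 X44.347 Y68.060
M3 S394
G01 X57.015 Y73.612 F1833
G01 X77.449 Y79.672
G01 X98.186 Y86.706
G01 X111.763 Y95.180
G01 X110.718 Y105.561
M5
G0 X61.510 Y113.688
M3 S162
G01 X85.726 Y50.006 F3220
M5
G0 X73.160 Y140.789
M3 S162
G01 X69.843 Y151.376 F3220
G01 X64.440 Y163.083
G01 X59.273 Y175.681
G01 X56.665 Y188.944
G01 X58.936 Y202.642
M5

1 u = 1 mm; y_m = 272.756 − y.

[1] `<path>` cubic bezier, #008000→score S394 F1833: (44.347,68.060) → (57.015,73.612) → (77.449,79.672) → (98.186,86.706) → (111.763,95.180) → (110.718,105.561)

[2] `<line>` line segment, #ff0000→engrave S162 F3220: (61.510,113.688) → (85.726,50.006)

[3] `<path>` cubic bezier, #ff0000→engrave S162 F3220: (73.160,140.789) → (69.843,151.376) → (64.440,163.083) → (59.273,175.681) → (56.665,188.944) → (58.936,202.642)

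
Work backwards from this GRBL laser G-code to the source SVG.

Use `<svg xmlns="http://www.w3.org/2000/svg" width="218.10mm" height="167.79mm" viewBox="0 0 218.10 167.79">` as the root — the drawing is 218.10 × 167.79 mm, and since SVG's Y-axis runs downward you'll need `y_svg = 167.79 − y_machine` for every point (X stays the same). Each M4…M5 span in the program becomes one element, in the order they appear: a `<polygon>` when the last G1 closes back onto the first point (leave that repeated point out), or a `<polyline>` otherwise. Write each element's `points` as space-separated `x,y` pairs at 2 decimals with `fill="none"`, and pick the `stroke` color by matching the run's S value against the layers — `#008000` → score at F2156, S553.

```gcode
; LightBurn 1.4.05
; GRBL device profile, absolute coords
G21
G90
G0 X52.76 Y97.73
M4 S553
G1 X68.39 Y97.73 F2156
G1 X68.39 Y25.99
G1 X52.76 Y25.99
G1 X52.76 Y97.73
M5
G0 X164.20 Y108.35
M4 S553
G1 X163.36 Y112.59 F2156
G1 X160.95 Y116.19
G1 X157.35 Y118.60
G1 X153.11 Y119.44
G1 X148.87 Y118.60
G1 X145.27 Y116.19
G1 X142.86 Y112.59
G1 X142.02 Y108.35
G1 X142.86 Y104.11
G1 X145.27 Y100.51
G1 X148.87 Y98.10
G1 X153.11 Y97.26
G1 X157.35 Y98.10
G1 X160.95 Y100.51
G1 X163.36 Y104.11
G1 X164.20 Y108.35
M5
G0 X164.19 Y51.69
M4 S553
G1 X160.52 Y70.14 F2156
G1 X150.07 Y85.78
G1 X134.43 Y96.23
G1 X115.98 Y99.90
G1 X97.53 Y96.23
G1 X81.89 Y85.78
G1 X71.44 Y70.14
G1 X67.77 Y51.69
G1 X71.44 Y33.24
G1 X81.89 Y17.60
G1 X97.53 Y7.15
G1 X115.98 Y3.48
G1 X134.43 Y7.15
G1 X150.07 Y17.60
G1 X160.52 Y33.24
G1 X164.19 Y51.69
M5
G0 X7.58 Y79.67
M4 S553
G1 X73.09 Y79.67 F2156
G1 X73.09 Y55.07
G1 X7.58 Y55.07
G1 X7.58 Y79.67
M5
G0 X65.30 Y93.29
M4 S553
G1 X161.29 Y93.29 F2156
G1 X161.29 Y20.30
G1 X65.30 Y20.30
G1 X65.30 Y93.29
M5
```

Each laser-on run becomes one SVG element. Flip Y back into SVG space with y_svg = 167.79 − y_machine. Every run uses S553, so all elements get stroke `#008000` (score).

Run 1: The run returns to its start, so emit a `<polygon>` with points (Y-flipped): 52.76,70.06 68.39,70.06 68.39,141.80 52.76,141.80.

Run 2: The run returns to its start, so emit a `<polygon>` with points (Y-flipped): 164.20,59.44 163.36,55.20 160.95,51.60 157.35,49.19 153.11,48.35 148.87,49.19 145.27,51.60 142.86,55.20 142.02,59.44 142.86,63.68 145.27,67.28 148.87,69.69 153.11,70.53 157.35,69.69 160.95,67.28 163.36,63.68.

Run 3: The run returns to its start, so emit a `<polygon>` with points (Y-flipped): 164.19,116.10 160.52,97.65 150.07,82.01 134.43,71.56 115.98,67.89 97.53,71.56 81.89,82.01 71.44,97.65 67.77,116.10 71.44,134.55 81.89,150.19 97.53,160.64 115.98,164.31 134.43,160.64 150.07,150.19 160.52,134.55.

Run 4: The run returns to its start, so emit a `<polygon>` with points (Y-flipped): 7.58,88.12 73.09,88.12 73.09,112.72 7.58,112.72.

Run 5: The run returns to its start, so emit a `<polygon>` with points (Y-flipped): 65.30,74.50 161.29,74.50 161.29,147.49 65.30,147.49.

<svg xmlns="http://www.w3.org/2000/svg" width="218.10mm" height="167.79mm" viewBox="0 0 218.10 167.79">
  <polygon points="52.76,70.06 68.39,70.06 68.39,141.80 52.76,141.80" fill="none" stroke="#008000"/>
  <polygon points="164.20,59.44 163.36,55.20 160.95,51.60 157.35,49.19 153.11,48.35 148.87,49.19 145.27,51.60 142.86,55.20 142.02,59.44 142.86,63.68 145.27,67.28 148.87,69.69 153.11,70.53 157.35,69.69 160.95,67.28 163.36,63.68" fill="none" stroke="#008000"/>
  <polygon points="164.19,116.10 160.52,97.65 150.07,82.01 134.43,71.56 115.98,67.89 97.53,71.56 81.89,82.01 71.44,97.65 67.77,116.10 71.44,134.55 81.89,150.19 97.53,160.64 115.98,164.31 134.43,160.64 150.07,150.19 160.52,134.55" fill="none" stroke="#008000"/>
  <polygon points="7.58,88.12 73.09,88.12 73.09,112.72 7.58,112.72" fill="none" stroke="#008000"/>
  <polygon points="65.30,74.50 161.29,74.50 161.29,147.49 65.30,147.49" fill="none" stroke="#008000"/>
</svg>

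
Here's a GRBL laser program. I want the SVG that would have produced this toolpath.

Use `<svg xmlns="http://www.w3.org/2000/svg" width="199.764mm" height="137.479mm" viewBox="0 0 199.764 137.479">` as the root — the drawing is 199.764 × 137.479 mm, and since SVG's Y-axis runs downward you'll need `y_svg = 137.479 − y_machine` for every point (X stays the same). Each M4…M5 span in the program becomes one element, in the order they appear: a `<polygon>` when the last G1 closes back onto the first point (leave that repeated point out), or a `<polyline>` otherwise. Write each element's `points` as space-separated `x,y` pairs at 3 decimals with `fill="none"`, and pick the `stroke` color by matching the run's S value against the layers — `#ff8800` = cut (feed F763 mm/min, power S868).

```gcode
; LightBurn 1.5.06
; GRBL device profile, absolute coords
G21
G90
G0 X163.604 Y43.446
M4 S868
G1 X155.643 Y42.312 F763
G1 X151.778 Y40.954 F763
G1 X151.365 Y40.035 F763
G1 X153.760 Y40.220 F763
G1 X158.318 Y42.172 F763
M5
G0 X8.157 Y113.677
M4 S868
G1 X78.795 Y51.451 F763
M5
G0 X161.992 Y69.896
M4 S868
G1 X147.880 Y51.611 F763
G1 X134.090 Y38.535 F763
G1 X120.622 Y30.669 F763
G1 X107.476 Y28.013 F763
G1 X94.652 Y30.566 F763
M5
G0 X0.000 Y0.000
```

<svg xmlns="http://www.w3.org/2000/svg" width="199.764mm" height="137.479mm" viewBox="0 0 199.764 137.479">
  <polyline points="163.604,94.033 155.643,95.167 151.778,96.525 151.365,97.444 153.760,97.259 158.318,95.307" fill="none" stroke="#ff8800"/>
  <polyline points="8.157,23.802 78.795,86.028" fill="none" stroke="#ff8800"/>
  <polyline points="161.992,67.583 147.880,85.868 134.090,98.944 120.622,106.810 107.476,109.466 94.652,106.913" fill="none" stroke="#ff8800"/>
</svg>

Each laser-on run becomes one SVG element. Flip Y back into SVG space with y_svg = 137.479 − y_machine. Every run uses S868, so all elements get stroke `#ff8800` (cut).

Run 1: The run is open, so emit a `<polyline>` with points (Y-flipped): 163.604,94.033 155.643,95.167 151.778,96.525 151.365,97.444 153.760,97.259 158.318,95.307.

Run 2: The run is open, so emit a `<polyline>` with points (Y-flipped): 8.157,23.802 78.795,86.028.

Run 3: The run is open, so emit a `<polyline>` with points (Y-flipped): 161.992,67.583 147.880,85.868 134.090,98.944 120.622,106.810 107.476,109.466 94.652,106.913.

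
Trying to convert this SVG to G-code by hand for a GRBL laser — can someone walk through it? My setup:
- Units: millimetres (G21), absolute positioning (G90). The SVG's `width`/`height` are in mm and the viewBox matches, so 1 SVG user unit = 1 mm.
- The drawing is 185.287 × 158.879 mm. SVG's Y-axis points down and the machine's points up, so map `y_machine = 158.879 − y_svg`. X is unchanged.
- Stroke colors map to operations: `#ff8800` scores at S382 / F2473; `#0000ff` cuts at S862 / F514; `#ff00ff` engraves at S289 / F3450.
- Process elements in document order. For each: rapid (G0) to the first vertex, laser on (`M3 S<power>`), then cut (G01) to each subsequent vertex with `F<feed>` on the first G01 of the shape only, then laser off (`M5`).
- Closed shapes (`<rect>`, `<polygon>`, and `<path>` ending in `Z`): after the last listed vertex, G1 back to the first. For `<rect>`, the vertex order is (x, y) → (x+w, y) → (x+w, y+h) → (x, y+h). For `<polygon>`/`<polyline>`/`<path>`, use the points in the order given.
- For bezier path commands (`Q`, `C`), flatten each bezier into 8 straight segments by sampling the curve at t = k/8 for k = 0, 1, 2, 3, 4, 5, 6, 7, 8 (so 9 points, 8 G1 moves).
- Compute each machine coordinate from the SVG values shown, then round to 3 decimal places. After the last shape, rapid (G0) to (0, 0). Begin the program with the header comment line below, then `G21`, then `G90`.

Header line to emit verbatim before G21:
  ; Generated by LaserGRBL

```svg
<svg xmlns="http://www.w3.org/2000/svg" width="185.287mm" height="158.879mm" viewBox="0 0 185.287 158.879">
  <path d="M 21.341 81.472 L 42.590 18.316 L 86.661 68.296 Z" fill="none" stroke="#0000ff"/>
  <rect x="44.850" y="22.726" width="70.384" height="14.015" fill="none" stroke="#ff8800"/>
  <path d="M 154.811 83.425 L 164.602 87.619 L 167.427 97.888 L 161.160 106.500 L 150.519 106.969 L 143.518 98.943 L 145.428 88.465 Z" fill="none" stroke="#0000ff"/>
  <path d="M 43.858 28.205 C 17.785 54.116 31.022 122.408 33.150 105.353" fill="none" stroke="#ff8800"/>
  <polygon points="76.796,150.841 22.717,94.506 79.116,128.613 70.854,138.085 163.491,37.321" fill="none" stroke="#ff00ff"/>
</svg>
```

; Generated by LaserGRBL
G21
G90
G0 X21.341 Y77.407
M3 S862
G01 X42.590 Y140.563 F514
G01 X86.661 Y90.583
G01 X21.341 Y77.407
M5
G0 X44.850 Y136.153
M3 S382
G01 X115.234 Y136.153 F2473
G01 X115.234 Y122.138
G01 X44.850 Y122.138
G01 X44.850 Y136.153
M5
G0 X154.811 Y75.454
M3 S862
G01 X164.602 Y71.260 F514
G01 X167.427 Y60.991
G01 X161.160 Y52.379
G01 X150.519 Y51.910
G01 X143.518 Y59.936
G01 X145.428 Y70.414
G01 X154.811 Y75.454
M5
G0 X43.858 Y130.674
M3 S382
G01 X35.825 Y119.220 F2473
G01 X30.886 Y105.290
G01 X28.451 Y90.380
G01 X27.929 Y75.988
G01 X28.728 Y63.609
G01 X30.259 Y54.742
G01 X31.930 Y50.882
G01 X33.150 Y53.526
M5
G0 X76.796 Y8.038
M3 S289
G01 X22.717 Y64.373 F3450
G01 X79.116 Y30.266
G01 X70.854 Y20.794
G01 X163.491 Y121.558
G01 X76.796 Y8.038
M5
G0 X0.000 Y0.000

Since the viewBox matches the mm dimensions, user units are millimetres directly. The only transform is the Y-flip y_m = 158.879 − y_svg.

Shape 1 is a regular polygon drawn with `<path>`. Its stroke #0000ff means cut at S862, F514. After flipping Y the toolpath is (21.341,77.407) → (42.590,140.563) → (86.661,90.583) → (21.341,77.407), returning to the start.

Shape 2 is a rectangle drawn with `<rect>`. Its stroke #ff8800 means score at S382, F2473. After flipping Y the toolpath is (44.850,136.153) → (115.234,136.153) → (115.234,122.138) → (44.850,122.138) → (44.850,136.153), returning to the start.

Shape 3 is a regular polygon drawn with `<path>`. Its stroke #0000ff means cut at S862, F514. After flipping Y the toolpath is (154.811,75.454) → (164.602,71.260) → (167.427,60.991) → (161.160,52.379) → (150.519,51.910) → (143.518,59.936) → (145.428,70.414) → (154.811,75.454), returning to the start.

Shape 4 is a cubic bezier drawn with `<path>`. Its stroke #ff8800 means score at S382, F2473. After flipping Y the toolpath is (43.858,130.674) → (35.825,119.220) → (30.886,105.290) → (28.451,90.380) → (27.929,75.988) → (28.728,63.609) → (30.259,54.742) → (31.930,50.882) → (33.150,53.526).

Shape 5 is a closed polygon drawn with `<polygon>`. Its stroke #ff00ff means engrave at S289, F3450. After flipping Y the toolpath is (76.796,8.038) → (22.717,64.373) → (79.116,30.266) → (70.854,20.794) → (163.491,121.558) → (76.796,8.038), returning to the start.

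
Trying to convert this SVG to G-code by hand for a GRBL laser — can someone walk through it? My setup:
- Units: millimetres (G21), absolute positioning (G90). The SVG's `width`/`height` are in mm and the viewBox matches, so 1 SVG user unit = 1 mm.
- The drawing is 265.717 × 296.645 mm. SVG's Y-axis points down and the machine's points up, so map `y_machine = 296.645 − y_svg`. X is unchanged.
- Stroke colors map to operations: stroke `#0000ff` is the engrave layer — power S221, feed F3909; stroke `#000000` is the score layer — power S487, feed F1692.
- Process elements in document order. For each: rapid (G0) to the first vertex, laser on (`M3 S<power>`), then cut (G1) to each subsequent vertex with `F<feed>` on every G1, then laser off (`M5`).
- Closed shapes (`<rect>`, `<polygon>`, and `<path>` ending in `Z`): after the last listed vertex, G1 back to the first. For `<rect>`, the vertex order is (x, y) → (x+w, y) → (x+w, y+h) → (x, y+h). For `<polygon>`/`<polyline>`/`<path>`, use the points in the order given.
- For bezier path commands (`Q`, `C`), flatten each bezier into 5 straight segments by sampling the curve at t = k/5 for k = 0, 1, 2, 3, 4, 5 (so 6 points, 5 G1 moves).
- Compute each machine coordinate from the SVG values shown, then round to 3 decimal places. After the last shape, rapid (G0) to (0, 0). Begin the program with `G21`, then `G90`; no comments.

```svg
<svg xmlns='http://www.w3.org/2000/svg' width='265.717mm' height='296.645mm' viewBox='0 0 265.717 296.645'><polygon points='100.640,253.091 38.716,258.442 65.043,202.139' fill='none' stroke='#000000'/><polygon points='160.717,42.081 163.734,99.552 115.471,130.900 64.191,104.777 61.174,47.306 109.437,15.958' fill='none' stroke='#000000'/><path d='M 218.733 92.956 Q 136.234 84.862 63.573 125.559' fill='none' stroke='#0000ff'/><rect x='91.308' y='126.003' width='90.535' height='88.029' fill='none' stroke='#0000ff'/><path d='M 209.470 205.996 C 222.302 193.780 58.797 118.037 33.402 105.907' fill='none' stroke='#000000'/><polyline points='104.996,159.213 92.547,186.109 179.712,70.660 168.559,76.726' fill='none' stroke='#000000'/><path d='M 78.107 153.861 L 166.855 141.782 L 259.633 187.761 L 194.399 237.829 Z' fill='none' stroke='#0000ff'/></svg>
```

viewBox `0 0 265.717 296.645` with mm width/height → 1 unit = 1 mm. Flip: y_m = 296.645 − y_svg.

**Shape 1** — `<polygon>` regular polygon, stroke `#000000` → score (S487, F1692). Machine vertices: (100.640,43.554) → (38.716,38.203) → (65.043,94.506) → (100.640,43.554). Closed: final G1 returns to the first vertex.

**Shape 2** — `<polygon>` regular polygon, stroke `#000000` → score (S487, F1692). Machine vertices: (160.717,254.564) → (163.734,197.093) → (115.471,165.745) → (64.191,191.868) → (61.174,249.339) → (109.437,280.687) → (160.717,254.564). Closed: final G1 returns to the first vertex.

**Shape 3** — `<path>` quadratic bezier, stroke `#0000ff` → engrave (S221, F3909). Control points (SVG): P0=(218.733,92.956), P1=(136.234,84.862), P2=(63.573,125.559); sampled at t=k/5. Machine vertices: (218.733,203.689) → (186.127,204.975) → (154.308,202.358) → (123.276,195.837) → (93.031,185.413) → (63.573,171.086). Open path.

**Shape 4** — `<rect>` rectangle, stroke `#0000ff` → engrave (S221, F3909). Machine vertices: (91.308,170.642) → (181.843,170.642) → (181.843,82.613) → (91.308,82.613) → (91.308,170.642). Closed: final G1 returns to the first vertex.

**Shape 5** — `<path>` cubic bezier, stroke `#000000` → score (S487, F1692). Control points (SVG): P0=(209.470,205.996), P1=(222.302,193.780), P2=(58.797,118.037), P3=(33.402,105.907); sampled at t=k/5. Machine vertices: (209.470,90.649) → (198.524,104.585) → (160.351,127.664) → (110.044,153.785) → (62.697,176.844) → (33.402,190.738). Open path.

**Shape 6** — `<polyline>` open polyline, stroke `#000000` → score (S487, F1692). Machine vertices: (104.996,137.432) → (92.547,110.536) → (179.712,225.985) → (168.559,219.919). Open path.

**Shape 7** — `<path>` closed polygon, stroke `#0000ff` → engrave (S221, F3909). Machine vertices: (78.107,142.784) → (166.855,154.863) → (259.633,108.884) → (194.399,58.816) → (78.107,142.784). Closed: final G1 returns to the first vertex.

G21
G90
G0 X100.640 Y43.554
M3 S487
G1 X38.716 Y38.203 F1692
G1 X65.043 Y94.506 F1692
G1 X100.640 Y43.554 F1692
M5
G0 X160.717 Y254.564
M3 S487
G1 X163.734 Y197.093 F1692
G1 X115.471 Y165.745 F1692
G1 X64.191 Y191.868 F1692
G1 X61.174 Y249.339 F1692
G1 X109.437 Y280.687 F1692
G1 X160.717 Y254.564 F1692
M5
G0 X218.733 Y203.689
M3 S221
G1 X186.127 Y204.975 F3909
G1 X154.308 Y202.358 F3909
G1 X123.276 Y195.837 F3909
G1 X93.031 Y185.413 F3909
G1 X63.573 Y171.086 F3909
M5
G0 X91.308 Y170.642
M3 S221
G1 X181.843 Y170.642 F3909
G1 X181.843 Y82.613 F3909
G1 X91.308 Y82.613 F3909
G1 X91.308 Y170.642 F3909
M5
G0 X209.470 Y90.649
M3 S487
G1 X198.524 Y104.585 F1692
G1 X160.351 Y127.664 F1692
G1 X110.044 Y153.785 F1692
G1 X62.697 Y176.844 F1692
G1 X33.402 Y190.738 F1692
M5
G0 X104.996 Y137.432
M3 S487
G1 X92.547 Y110.536 F1692
G1 X179.712 Y225.985 F1692
G1 X168.559 Y219.919 F1692
M5
G0 X78.107 Y142.784
M3 S221
G1 X166.855 Y154.863 F3909
G1 X259.633 Y108.884 F3909
G1 X194.399 Y58.816 F3909
G1 X78.107 Y142.784 F3909
M5
G0 X0.000 Y0.000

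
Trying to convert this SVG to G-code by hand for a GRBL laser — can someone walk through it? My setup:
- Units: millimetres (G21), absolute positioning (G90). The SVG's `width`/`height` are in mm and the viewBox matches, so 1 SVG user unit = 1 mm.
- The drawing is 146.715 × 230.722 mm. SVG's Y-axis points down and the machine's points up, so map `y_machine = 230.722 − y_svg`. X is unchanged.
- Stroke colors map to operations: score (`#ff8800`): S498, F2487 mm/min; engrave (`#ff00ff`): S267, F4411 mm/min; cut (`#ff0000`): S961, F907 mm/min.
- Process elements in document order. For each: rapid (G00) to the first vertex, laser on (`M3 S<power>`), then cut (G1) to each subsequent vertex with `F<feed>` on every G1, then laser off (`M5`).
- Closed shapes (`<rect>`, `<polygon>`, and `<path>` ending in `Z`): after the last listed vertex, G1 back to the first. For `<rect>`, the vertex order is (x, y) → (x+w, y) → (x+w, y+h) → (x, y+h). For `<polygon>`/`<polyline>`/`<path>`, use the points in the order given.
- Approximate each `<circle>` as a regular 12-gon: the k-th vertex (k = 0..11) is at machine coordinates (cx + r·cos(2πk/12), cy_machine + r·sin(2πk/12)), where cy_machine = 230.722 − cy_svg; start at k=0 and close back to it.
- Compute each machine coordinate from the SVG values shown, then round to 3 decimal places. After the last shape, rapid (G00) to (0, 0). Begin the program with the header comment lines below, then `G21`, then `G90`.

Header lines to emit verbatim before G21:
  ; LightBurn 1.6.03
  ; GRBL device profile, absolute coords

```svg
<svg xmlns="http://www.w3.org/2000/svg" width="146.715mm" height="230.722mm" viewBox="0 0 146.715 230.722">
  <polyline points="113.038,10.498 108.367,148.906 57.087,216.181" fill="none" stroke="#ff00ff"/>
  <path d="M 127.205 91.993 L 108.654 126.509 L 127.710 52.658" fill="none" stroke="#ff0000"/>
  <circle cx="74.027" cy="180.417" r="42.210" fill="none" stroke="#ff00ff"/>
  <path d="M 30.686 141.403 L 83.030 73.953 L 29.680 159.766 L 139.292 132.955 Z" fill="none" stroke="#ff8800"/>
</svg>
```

1 u = 1 mm; y_m = 230.722 − y.

[1] `<polyline>` open polyline, #ff00ff→engrave S267 F4411: (113.038,220.224) → (108.367,81.816) → (57.087,14.541)

[2] `<path>` open polyline, #ff0000→cut S961 F907: (127.205,138.729) → (108.654,104.213) → (127.710,178.064)

[3] `<circle>` circle, #ff00ff→engrave S267 F4411: (116.237,50.305) → (110.582,71.410) → (95.132,86.860) → (74.027,92.515) → (52.922,86.860) → (37.472,71.410) → (31.817,50.305) → (37.472,29.200) → (52.922,13.750) → (74.027,8.095) → (95.132,13.750) → (110.582,29.200) → (116.237,50.305) (closed)

[4] `<path>` closed polygon, #ff8800→score S498 F2487: (30.686,89.319) → (83.030,156.769) → (29.680,70.956) → (139.292,97.767) → (30.686,89.319) (closed)

; LightBurn 1.6.03
; GRBL device profile, absolute coords
G21
G90
G00 X113.038 Y220.224
M3 S267
G1 X108.367 Y81.816 F4411
G1 X57.087 Y14.541 F4411
M5
G00 X127.205 Y138.729
M3 S961
G1 X108.654 Y104.213 F907
G1 X127.710 Y178.064 F907
M5
G00 X116.237 Y50.305
M3 S267
G1 X110.582 Y71.410 F4411
G1 X95.132 Y86.860 F4411
G1 X74.027 Y92.515 F4411
G1 X52.922 Y86.860 F4411
G1 X37.472 Y71.410 F4411
G1 X31.817 Y50.305 F4411
G1 X37.472 Y29.200 F4411
G1 X52.922 Y13.750 F4411
G1 X74.027 Y8.095 F4411
G1 X95.132 Y13.750 F4411
G1 X110.582 Y29.200 F4411
G1 X116.237 Y50.305 F4411
M5
G00 X30.686 Y89.319
M3 S498
G1 X83.030 Y156.769 F2487
G1 X29.680 Y70.956 F2487
G1 X139.292 Y97.767 F2487
G1 X30.686 Y89.319 F2487
M5
G00 X0.000 Y0.000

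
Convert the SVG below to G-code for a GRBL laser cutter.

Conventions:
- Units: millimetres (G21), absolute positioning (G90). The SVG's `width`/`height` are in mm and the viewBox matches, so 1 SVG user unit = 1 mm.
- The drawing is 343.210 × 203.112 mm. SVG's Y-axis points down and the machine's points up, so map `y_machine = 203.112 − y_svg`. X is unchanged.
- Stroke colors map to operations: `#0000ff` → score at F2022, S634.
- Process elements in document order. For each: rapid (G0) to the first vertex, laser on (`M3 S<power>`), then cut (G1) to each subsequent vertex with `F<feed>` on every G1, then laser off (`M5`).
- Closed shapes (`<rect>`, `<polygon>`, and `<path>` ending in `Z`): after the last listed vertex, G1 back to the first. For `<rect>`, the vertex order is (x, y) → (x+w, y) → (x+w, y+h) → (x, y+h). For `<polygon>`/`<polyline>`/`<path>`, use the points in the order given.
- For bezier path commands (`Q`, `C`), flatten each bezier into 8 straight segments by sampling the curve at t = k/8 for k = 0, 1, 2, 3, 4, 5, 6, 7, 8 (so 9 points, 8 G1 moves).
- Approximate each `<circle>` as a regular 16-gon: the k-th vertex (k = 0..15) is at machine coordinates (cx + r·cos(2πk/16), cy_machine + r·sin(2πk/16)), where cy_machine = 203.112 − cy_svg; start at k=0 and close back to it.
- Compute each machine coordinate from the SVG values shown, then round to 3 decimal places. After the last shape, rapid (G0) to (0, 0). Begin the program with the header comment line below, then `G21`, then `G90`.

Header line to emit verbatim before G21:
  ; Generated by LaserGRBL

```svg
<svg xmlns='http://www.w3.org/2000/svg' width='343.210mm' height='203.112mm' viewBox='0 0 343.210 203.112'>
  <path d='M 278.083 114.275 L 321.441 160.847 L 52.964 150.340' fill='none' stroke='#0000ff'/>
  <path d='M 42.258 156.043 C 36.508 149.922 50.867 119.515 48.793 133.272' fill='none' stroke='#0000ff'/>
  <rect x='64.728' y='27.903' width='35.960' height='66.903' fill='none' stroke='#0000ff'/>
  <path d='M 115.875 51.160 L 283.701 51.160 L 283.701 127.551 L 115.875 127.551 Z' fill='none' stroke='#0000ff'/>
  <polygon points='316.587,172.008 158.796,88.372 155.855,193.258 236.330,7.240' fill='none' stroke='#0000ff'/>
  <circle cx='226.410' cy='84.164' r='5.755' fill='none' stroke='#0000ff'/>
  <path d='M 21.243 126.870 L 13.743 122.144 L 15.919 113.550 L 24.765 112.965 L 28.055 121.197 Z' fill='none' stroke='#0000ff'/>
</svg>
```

; Generated by LaserGRBL
G21
G90
G0 X278.083 Y88.837
M3 S634
G1 X321.441 Y42.265 F2022
G1 X52.964 Y52.772 F2022
M5
G0 X42.258 Y47.069
M3 S634
G1 X40.973 Y50.369 F2022
G1 X41.145 Y55.144 F2022
G1 X42.346 Y60.591 F2022
G1 X44.147 Y65.909 F2022
G1 X46.121 Y70.295 F2022
G1 X47.838 Y72.947 F2022
G1 X48.872 Y73.062 F2022
G1 X48.793 Y69.840 F2022
M5
G0 X64.728 Y175.209
M3 S634
G1 X100.688 Y175.209 F2022
G1 X100.688 Y108.306 F2022
G1 X64.728 Y108.306 F2022
G1 X64.728 Y175.209 F2022
M5
G0 X115.875 Y151.952
M3 S634
G1 X283.701 Y151.952 F2022
G1 X283.701 Y75.561 F2022
G1 X115.875 Y75.561 F2022
G1 X115.875 Y151.952 F2022
M5
G0 X316.587 Y31.104
M3 S634
G1 X158.796 Y114.740 F2022
G1 X155.855 Y9.854 F2022
G1 X236.330 Y195.872 F2022
G1 X316.587 Y31.104 F2022
M5
G0 X232.165 Y118.948
M3 S634
G1 X231.727 Y121.150 F2022
G1 X230.479 Y123.017 F2022
G1 X228.612 Y124.265 F2022
G1 X226.410 Y124.703 F2022
G1 X224.208 Y124.265 F2022
G1 X222.341 Y123.017 F2022
G1 X221.093 Y121.150 F2022
G1 X220.655 Y118.948 F2022
G1 X221.093 Y116.746 F2022
G1 X222.341 Y114.879 F2022
G1 X224.208 Y113.631 F2022
G1 X226.410 Y113.193 F2022
G1 X228.612 Y113.631 F2022
G1 X230.479 Y114.879 F2022
G1 X231.727 Y116.746 F2022
G1 X232.165 Y118.948 F2022
M5
G0 X21.243 Y76.242
M3 S634
G1 X13.743 Y80.968 F2022
G1 X15.919 Y89.562 F2022
G1 X24.765 Y90.147 F2022
G1 X28.055 Y81.915 F2022
G1 X21.243 Y76.242 F2022
M5
G0 X0.000 Y0.000

Since the viewBox matches the mm dimensions, user units are millimetres directly. The only transform is the Y-flip y_m = 203.112 − y_svg.

Shape 1 is a open polyline drawn with `<path>`. Its stroke #0000ff means score at S634, F2022. After flipping Y the toolpath is (278.083,88.837) → (321.441,42.265) → (52.964,52.772).

Shape 2 is a cubic bezier drawn with `<path>`. Its stroke #0000ff means score at S634, F2022. After flipping Y the toolpath is (42.258,47.069) → (40.973,50.369) → (41.145,55.144) → (42.346,60.591) → (44.147,65.909) → (46.121,70.295) → (47.838,72.947) → (48.872,73.062) → (48.793,69.840).

Shape 3 is a rectangle drawn with `<rect>`. Its stroke #0000ff means score at S634, F2022. After flipping Y the toolpath is (64.728,175.209) → (100.688,175.209) → (100.688,108.306) → (64.728,108.306) → (64.728,175.209), returning to the start.

Shape 4 is a rectangle drawn with `<path>`. Its stroke #0000ff means score at S634, F2022. After flipping Y the toolpath is (115.875,151.952) → (283.701,151.952) → (283.701,75.561) → (115.875,75.561) → (115.875,151.952), returning to the start.

Shape 5 is a closed polygon drawn with `<polygon>`. Its stroke #0000ff means score at S634, F2022. After flipping Y the toolpath is (316.587,31.104) → (158.796,114.740) → (155.855,9.854) → (236.330,195.872) → (316.587,31.104), returning to the start.

Shape 6 is a circle drawn with `<circle>`. Its stroke #0000ff means score at S634, F2022. After flipping Y the toolpath is (232.165,118.948) → (231.727,121.150) → (230.479,123.017) → (228.612,124.265) → (226.410,124.703) → (224.208,124.265) → (222.341,123.017) → (221.093,121.150) → (220.655,118.948) → (221.093,116.746) → (222.341,114.879) → (224.208,113.631) → (226.410,113.193) → (228.612,113.631) → (230.479,114.879) → (231.727,116.746) → (232.165,118.948), returning to the start.

Shape 7 is a regular polygon drawn with `<path>`. Its stroke #0000ff means score at S634, F2022. After flipping Y the toolpath is (21.243,76.242) → (13.743,80.968) → (15.919,89.562) → (24.765,90.147) → (28.055,81.915) → (21.243,76.242), returning to the start.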